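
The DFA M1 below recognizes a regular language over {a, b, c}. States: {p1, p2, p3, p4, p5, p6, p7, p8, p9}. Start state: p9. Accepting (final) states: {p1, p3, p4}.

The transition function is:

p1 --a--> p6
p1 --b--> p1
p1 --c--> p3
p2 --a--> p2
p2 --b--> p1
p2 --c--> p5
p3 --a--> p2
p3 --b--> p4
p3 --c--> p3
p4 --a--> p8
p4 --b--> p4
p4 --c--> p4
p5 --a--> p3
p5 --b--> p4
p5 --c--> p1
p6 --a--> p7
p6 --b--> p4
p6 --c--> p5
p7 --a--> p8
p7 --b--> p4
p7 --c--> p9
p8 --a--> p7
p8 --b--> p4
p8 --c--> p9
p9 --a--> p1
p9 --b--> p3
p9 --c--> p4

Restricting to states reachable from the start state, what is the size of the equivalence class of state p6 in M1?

Initial partition by acceptance: {p1,p3,p4} | {p2,p5,p6,p7,p8,p9}.
On input a, block {p2,p5,p6,p7,p8,p9} splits into {p2,p6,p7,p8} and {p5,p9}.
Stable partition: {p1,p3,p4} | {p2,p6,p7,p8} | {p5,p9} — 3 equivalence classes.
The equivalence class containing p6 is {p2,p6,p7,p8}, of size 4.

4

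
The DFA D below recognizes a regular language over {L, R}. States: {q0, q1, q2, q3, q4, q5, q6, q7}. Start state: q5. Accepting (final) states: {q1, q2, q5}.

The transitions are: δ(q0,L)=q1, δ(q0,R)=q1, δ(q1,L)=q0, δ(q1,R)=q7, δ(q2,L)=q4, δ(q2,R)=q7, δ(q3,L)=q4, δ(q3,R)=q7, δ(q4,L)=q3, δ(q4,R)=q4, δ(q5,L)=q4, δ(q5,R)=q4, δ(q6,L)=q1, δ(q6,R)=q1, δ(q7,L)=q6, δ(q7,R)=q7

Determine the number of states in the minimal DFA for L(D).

6

States {q2} cannot be reached from the start state, so discard them.
Start with accepting vs non-accepting: {q1,q5} | {q0,q3,q4,q6,q7}.
Split {q0,q3,q4,q6,q7} by δ(·,L) → {q3,q4,q7} and {q0,q6}.
Refine {q1,q5} on symbol L: members go to different blocks, giving {q1} and {q5}.
On input L, block {q3,q4,q7} splits into {q3,q4} and {q7}.
On input R, block {q3,q4} splits into {q3} and {q4}.
No further refinement is possible. Final partition (6 blocks): {q1} | {q3} | {q0,q6} | {q5} | {q7} | {q4}.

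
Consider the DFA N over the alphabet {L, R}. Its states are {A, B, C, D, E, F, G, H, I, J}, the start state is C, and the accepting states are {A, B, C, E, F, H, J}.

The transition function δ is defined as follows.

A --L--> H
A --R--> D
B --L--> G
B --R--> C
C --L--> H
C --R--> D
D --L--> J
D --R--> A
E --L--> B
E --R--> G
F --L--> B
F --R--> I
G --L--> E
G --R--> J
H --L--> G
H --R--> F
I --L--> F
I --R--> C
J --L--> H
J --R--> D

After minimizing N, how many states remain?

3

P0 = {A,B,C,E,F,H,J} | {D,G,I}.
On input L, block {A,B,C,E,F,H,J} splits into {A,C,E,F,J} and {B,H}.
No further refinement is possible. Final partition (3 blocks): {A,C,E,F,J} | {D,G,I} | {B,H}.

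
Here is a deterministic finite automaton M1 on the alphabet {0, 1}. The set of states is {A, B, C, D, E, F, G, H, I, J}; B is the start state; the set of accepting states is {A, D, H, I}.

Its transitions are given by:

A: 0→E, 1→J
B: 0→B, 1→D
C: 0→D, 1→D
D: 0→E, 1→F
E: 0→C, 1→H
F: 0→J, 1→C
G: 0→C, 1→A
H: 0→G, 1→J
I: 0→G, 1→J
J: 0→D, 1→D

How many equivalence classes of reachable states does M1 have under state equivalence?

6

States {I} cannot be reached from the start state, so discard them.
P0 = {A,D,H} | {B,C,E,F,G,J}.
Refine {B,C,E,F,G,J} on symbol 0: members go to different blocks, giving {B,E,F,G} and {C,J}.
Split {A,D,H} by δ(·,1) → {A,H} and {D}.
Split {B,E,F,G} by δ(·,0) → {E,F,G} and {B}.
Refine {E,F,G} on symbol 1: members go to different blocks, giving {E,G} and {F}.
Stable partition: {A,H} | {E,G} | {C,J} | {D} | {B} | {F} — 6 equivalence classes.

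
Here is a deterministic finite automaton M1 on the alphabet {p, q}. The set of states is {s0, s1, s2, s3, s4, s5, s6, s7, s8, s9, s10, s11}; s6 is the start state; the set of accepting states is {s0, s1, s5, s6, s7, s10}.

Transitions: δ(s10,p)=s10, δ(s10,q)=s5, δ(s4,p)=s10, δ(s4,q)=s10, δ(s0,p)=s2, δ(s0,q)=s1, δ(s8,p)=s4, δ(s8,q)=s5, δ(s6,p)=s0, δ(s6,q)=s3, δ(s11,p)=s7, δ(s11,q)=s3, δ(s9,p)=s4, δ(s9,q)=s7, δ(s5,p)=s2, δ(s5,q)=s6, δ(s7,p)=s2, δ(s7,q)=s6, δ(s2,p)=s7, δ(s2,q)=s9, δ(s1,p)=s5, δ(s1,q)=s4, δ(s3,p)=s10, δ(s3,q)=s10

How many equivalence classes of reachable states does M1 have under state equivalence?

States {s8,s11} cannot be reached from the start state, so discard them.
P0 = {s0,s1,s5,s6,s7,s10} | {s2,s3,s4,s9}.
Refine {s0,s1,s5,s6,s7,s10} on symbol p: members go to different blocks, giving {s0,s5,s7} and {s1,s6,s10}.
Refine {s2,s3,s4,s9} on symbol p: members go to different blocks, giving {s3,s4} and {s2} and {s9}.
Refine {s1,s6,s10} on symbol p: members go to different blocks, giving {s1,s6} and {s10}.
The partition is now stable with 6 blocks: {s0,s5,s7} | {s3,s4} | {s1,s6} | {s2} | {s9} | {s10}.

6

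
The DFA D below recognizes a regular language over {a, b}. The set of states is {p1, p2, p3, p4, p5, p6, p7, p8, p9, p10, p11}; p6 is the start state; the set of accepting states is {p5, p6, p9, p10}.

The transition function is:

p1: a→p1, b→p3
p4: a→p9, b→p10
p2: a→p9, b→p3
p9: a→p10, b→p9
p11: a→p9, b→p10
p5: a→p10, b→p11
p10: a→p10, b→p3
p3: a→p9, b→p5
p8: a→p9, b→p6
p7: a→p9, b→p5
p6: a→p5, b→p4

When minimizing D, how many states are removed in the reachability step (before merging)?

Starting at p6 and following transitions, the reachable set is {p3, p4, p5, p6, p9, p10, p11}. That leaves p1, p2, p7, p8 unreachable — 4 in total.

4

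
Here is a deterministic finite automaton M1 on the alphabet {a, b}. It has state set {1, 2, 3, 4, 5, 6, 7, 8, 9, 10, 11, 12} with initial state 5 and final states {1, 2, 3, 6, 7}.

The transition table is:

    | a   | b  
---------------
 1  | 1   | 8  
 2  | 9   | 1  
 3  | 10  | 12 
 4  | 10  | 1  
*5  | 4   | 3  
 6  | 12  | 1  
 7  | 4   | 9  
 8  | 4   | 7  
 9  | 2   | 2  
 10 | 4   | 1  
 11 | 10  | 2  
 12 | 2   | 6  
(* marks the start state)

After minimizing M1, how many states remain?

Reachable states from the start: {1,2,3,4,5,6,7,8,9,10,12}. Unreachable: {11} — drop them.
Start with accepting vs non-accepting: {1,2,3,6,7} | {4,5,8,9,10,12}.
Refine {1,2,3,6,7} on symbol a: members go to different blocks, giving {2,3,6,7} and {1}.
On input b, block {2,3,6,7} splits into {2,6} and {3,7}.
On input a, block {4,5,8,9,10,12} splits into {4,5,8,10} and {9,12}.
Split {4,5,8,10} by δ(·,b) → {4,10} and {5,8}.
Stable partition: {2,6} | {4,10} | {1} | {3,7} | {9,12} | {5,8} — 6 equivalence classes.

6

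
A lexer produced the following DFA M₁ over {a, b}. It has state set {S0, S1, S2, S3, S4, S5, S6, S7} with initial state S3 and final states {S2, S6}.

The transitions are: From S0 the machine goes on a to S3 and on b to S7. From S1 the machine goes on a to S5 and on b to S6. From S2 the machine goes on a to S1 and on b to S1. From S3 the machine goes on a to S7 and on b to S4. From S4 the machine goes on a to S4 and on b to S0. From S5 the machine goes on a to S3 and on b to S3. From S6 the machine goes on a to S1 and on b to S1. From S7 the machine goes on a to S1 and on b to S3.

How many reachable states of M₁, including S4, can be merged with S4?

Reachable states from the start: {S0,S1,S3,S4,S5,S6,S7}. Unreachable: {S2} — drop them.
Initial partition by acceptance: {S6} | {S0,S1,S3,S4,S5,S7}.
On input b, block {S0,S1,S3,S4,S5,S7} splits into {S0,S3,S4,S5,S7} and {S1}.
Split {S0,S3,S4,S5,S7} by δ(·,a) → {S0,S3,S4,S5} and {S7}.
Split {S0,S3,S4,S5} by δ(·,a) → {S0,S4,S5} and {S3}.
Refine {S0,S4,S5} on symbol a: members go to different blocks, giving {S0,S5} and {S4}.
Split {S0,S5} by δ(·,b) → {S0} and {S5}.
Stable partition: {S6} | {S0} | {S1} | {S7} | {S3} | {S4} | {S5} — 7 equivalence classes.
State S4 belongs to the block {S4}, which has 1 states.

1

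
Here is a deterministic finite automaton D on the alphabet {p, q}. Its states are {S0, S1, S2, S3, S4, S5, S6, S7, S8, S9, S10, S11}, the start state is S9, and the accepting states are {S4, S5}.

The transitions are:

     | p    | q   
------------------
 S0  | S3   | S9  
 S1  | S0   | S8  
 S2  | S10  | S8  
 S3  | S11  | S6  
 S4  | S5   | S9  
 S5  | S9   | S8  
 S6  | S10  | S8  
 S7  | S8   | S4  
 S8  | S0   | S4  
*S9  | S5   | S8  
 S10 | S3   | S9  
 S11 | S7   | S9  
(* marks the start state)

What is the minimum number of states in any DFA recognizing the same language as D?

9

First remove the unreachable states {S1,S2}; 10 states remain.
P0 = {S4,S5} | {S0,S3,S6,S7,S8,S9,S10,S11}.
Refine {S4,S5} on symbol p: members go to different blocks, giving {S4} and {S5}.
Split {S0,S3,S6,S7,S8,S9,S10,S11} by δ(·,p) → {S0,S3,S6,S7,S8,S10,S11} and {S9}.
Split {S0,S3,S6,S7,S8,S10,S11} by δ(·,q) → {S0,S10,S11} and {S3,S6} and {S7,S8}.
Split {S0,S10,S11} by δ(·,p) → {S0,S10} and {S11}.
Refine {S3,S6} on symbol p: members go to different blocks, giving {S3} and {S6}.
Refine {S7,S8} on symbol p: members go to different blocks, giving {S7} and {S8}.
Stable partition: {S4} | {S0,S10} | {S5} | {S9} | {S3} | {S7} | {S11} | {S6} | {S8} — 9 equivalence classes.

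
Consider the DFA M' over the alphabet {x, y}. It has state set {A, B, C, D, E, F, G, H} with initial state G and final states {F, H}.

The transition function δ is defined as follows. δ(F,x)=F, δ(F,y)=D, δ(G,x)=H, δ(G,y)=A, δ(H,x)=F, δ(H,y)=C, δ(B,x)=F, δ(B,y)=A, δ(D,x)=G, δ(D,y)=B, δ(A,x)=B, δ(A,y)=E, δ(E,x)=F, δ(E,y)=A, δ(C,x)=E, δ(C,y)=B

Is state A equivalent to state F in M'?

Start with accepting vs non-accepting: {F,H} | {A,B,C,D,E,G}.
On input x, block {A,B,C,D,E,G} splits into {A,C,D} and {B,E,G}.
The partition is now stable with 3 blocks: {F,H} | {A,C,D} | {B,E,G}.
A and F end up in different blocks, so they are distinguishable. For instance, the string 'ε' is accepted from only F.

No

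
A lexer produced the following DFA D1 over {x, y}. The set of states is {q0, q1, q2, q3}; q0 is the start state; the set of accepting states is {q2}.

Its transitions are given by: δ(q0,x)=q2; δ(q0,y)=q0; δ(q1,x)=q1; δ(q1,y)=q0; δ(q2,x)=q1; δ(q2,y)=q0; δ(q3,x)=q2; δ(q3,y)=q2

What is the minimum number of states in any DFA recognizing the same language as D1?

Reachable states from the start: {q0,q1,q2}. Unreachable: {q3} — drop them.
P0 = {q2} | {q0,q1}.
Split {q0,q1} by δ(·,x) → {q0} and {q1}.
Stable partition: {q2} | {q0} | {q1} — 3 equivalence classes.

3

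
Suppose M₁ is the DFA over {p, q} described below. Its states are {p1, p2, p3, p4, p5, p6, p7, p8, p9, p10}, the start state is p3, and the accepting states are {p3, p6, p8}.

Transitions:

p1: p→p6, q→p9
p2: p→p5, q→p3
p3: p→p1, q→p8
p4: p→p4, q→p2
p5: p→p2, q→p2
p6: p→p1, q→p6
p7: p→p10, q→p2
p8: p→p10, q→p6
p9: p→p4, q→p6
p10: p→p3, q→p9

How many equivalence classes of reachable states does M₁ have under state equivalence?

First remove the unreachable states {p7}; 9 states remain.
P0 = {p3,p6,p8} | {p1,p2,p4,p5,p9,p10}.
Split {p1,p2,p4,p5,p9,p10} by δ(·,p) → {p2,p4,p5,p9} and {p1,p10}.
Split {p2,p4,p5,p9} by δ(·,q) → {p2,p9} and {p4,p5}.
Split {p4,p5} by δ(·,p) → {p4} and {p5}.
On input p, block {p2,p9} splits into {p2} and {p9}.
No further refinement is possible. Final partition (6 blocks): {p3,p6,p8} | {p2} | {p1,p10} | {p4} | {p5} | {p9}.

6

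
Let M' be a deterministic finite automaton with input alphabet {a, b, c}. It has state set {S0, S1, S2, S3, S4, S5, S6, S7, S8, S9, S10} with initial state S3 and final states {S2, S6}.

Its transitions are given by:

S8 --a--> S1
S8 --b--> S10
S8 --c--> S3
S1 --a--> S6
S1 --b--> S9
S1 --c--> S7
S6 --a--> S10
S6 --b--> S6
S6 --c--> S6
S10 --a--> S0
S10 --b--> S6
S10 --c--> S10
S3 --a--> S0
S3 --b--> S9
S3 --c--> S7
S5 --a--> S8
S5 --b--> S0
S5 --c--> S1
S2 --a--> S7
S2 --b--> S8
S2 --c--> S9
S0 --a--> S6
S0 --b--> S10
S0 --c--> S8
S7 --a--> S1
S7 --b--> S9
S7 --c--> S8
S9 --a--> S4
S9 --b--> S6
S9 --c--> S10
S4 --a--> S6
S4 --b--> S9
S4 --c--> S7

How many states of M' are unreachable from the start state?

Starting at S3 and following transitions, the reachable set is {S0, S1, S3, S4, S6, S7, S8, S9, S10}. That leaves S2, S5 unreachable — 2 in total.

2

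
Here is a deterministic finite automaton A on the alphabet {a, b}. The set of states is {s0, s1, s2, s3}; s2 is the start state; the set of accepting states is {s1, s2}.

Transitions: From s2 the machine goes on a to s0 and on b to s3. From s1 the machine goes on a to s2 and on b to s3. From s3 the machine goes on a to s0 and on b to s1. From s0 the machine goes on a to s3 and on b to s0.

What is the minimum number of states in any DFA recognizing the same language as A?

4

Every state is reachable, so we keep all 4.
P0 = {s1,s2} | {s0,s3}.
Refine {s1,s2} on symbol a: members go to different blocks, giving {s1} and {s2}.
Split {s0,s3} by δ(·,b) → {s0} and {s3}.
The partition is now stable with 4 blocks: {s1} | {s0} | {s2} | {s3}.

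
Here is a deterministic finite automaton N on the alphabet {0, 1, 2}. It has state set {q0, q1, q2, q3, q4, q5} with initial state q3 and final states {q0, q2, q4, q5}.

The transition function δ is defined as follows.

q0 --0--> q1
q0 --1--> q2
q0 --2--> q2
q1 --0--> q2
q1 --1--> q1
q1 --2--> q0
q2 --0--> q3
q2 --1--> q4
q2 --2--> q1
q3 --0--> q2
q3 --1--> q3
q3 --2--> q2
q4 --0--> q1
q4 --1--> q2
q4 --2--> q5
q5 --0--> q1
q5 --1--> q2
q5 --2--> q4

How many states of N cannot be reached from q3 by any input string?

Every one of the 6 states is reachable from q3.

0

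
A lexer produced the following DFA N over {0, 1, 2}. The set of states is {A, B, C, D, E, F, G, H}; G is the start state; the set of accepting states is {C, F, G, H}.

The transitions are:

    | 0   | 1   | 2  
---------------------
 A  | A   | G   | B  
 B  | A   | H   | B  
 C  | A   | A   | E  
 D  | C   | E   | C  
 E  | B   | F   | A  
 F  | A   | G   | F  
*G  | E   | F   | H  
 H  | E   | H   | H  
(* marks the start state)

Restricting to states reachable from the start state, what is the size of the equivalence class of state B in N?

States {C,D} cannot be reached from the start state, so discard them.
Initial partition by acceptance: {F,G,H} | {A,B,E}.
No further refinement is possible. Final partition (2 blocks): {F,G,H} | {A,B,E}.
The equivalence class containing B is {A,B,E}, of size 3.

3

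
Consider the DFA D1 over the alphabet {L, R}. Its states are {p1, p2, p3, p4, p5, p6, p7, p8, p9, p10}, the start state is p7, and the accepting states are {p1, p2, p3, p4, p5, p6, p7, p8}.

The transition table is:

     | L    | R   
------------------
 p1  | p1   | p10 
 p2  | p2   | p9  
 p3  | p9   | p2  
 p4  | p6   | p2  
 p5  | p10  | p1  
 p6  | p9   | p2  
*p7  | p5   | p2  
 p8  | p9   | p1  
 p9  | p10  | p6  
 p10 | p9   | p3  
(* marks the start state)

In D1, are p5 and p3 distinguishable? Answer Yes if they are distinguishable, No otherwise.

First remove the unreachable states {p4,p8}; 8 states remain.
Start with accepting vs non-accepting: {p1,p2,p3,p5,p6,p7} | {p9,p10}.
Refine {p1,p2,p3,p5,p6,p7} on symbol L: members go to different blocks, giving {p1,p2,p7} and {p3,p5,p6}.
Refine {p1,p2,p7} on symbol L: members go to different blocks, giving {p1,p2} and {p7}.
The partition is now stable with 4 blocks: {p1,p2} | {p9,p10} | {p3,p5,p6} | {p7}.
p5 and p3 lie in the same block of the stable partition, so they are equivalent — no string distinguishes them.

No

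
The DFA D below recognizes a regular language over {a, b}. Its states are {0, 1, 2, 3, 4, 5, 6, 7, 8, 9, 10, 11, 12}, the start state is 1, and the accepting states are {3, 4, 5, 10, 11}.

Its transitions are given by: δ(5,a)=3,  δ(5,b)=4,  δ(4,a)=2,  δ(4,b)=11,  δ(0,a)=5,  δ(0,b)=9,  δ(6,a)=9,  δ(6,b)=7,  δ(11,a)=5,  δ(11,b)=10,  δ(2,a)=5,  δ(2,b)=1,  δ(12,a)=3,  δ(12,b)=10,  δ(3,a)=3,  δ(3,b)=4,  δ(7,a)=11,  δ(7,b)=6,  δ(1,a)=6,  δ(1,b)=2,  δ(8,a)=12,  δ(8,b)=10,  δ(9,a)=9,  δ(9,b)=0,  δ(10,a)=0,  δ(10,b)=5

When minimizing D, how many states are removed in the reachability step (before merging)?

2

Starting at 1 and following transitions, the reachable set is {0, 1, 2, 3, 4, 5, 6, 7, 9, 10, 11}. That leaves 8, 12 unreachable — 2 in total.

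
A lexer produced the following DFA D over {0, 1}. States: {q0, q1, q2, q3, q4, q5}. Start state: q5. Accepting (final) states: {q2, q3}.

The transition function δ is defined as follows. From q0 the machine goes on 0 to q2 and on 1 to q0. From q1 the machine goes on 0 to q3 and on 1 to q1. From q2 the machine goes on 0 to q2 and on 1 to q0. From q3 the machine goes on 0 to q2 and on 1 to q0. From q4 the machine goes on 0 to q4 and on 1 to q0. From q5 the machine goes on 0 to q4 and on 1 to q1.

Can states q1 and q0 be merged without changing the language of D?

Every state is reachable, so we keep all 6.
Start with accepting vs non-accepting: {q2,q3} | {q0,q1,q4,q5}.
Split {q0,q1,q4,q5} by δ(·,0) → {q0,q1} and {q4,q5}.
No further refinement is possible. Final partition (3 blocks): {q2,q3} | {q0,q1} | {q4,q5}.
q1 and q0 lie in the same block of the stable partition, so they are equivalent — no string distinguishes them.

Yes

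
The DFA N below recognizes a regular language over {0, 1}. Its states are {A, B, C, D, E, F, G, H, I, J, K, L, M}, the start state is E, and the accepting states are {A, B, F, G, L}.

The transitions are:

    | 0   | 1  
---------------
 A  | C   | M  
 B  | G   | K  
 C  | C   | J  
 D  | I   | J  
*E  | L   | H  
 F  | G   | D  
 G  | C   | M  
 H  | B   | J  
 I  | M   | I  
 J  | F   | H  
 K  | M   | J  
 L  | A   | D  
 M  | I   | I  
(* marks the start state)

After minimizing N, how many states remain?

P0 = {A,B,F,G,L} | {C,D,E,H,I,J,K,M}.
On input 0, block {A,B,F,G,L} splits into {B,F,L} and {A,G}.
On input 0, block {C,D,E,H,I,J,K,M} splits into {C,D,I,K,M} and {E,H,J}.
Split {C,D,I,K,M} by δ(·,1) → {C,D,K} and {I,M}.
Refine {C,D,K} on symbol 0: members go to different blocks, giving {D,K} and {C}.
No further refinement is possible. Final partition (6 blocks): {B,F,L} | {D,K} | {A,G} | {E,H,J} | {I,M} | {C}.

6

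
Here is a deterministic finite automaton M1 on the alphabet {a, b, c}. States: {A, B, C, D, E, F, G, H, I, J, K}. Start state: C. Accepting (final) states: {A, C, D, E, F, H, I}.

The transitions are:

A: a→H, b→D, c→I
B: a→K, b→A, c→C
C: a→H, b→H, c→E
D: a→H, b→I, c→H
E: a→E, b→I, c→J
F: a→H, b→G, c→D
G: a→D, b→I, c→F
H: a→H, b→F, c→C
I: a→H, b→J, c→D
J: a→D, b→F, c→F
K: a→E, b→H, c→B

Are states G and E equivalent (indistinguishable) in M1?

No

First remove the unreachable states {A,B,K}; 8 states remain.
P0 = {C,D,E,F,H,I} | {G,J}.
Refine {C,D,E,F,H,I} on symbol b: members go to different blocks, giving {C,D,E,H} and {F,I}.
Refine {C,D,E,H} on symbol b: members go to different blocks, giving {D,E,H} and {C}.
Refine {D,E,H} on symbol c: members go to different blocks, giving {D} and {E} and {H}.
The partition is now stable with 6 blocks: {D} | {G,J} | {F,I} | {C} | {E} | {H}.
G and E end up in different blocks, so they are distinguishable. For instance, the string 'ε' is accepted from only E.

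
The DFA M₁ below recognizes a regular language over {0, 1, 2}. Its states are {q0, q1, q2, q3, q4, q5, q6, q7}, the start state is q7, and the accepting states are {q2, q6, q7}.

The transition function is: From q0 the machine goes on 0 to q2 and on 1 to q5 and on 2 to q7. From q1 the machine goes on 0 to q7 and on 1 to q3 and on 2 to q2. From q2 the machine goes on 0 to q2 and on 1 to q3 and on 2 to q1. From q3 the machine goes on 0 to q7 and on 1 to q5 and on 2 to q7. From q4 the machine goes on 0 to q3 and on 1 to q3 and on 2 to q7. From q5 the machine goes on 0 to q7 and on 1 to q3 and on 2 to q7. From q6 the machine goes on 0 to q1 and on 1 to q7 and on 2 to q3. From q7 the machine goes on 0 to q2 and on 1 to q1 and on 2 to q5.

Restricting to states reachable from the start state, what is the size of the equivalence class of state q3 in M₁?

3

Reachable states from the start: {q1,q2,q3,q5,q7}. Unreachable: {q0,q4,q6} — drop them.
Initial partition by acceptance: {q2,q7} | {q1,q3,q5}.
Stable partition: {q2,q7} | {q1,q3,q5} — 2 equivalence classes.
State q3 belongs to the block {q1,q3,q5}, which has 3 states.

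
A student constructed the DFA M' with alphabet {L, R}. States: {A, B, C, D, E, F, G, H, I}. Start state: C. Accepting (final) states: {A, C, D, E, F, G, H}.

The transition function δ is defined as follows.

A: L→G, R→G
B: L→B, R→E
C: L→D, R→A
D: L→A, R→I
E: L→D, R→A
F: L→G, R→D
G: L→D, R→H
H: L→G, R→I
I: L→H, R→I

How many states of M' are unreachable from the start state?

3

No path from C leads to B, E, F; the other 6 states are all reachable.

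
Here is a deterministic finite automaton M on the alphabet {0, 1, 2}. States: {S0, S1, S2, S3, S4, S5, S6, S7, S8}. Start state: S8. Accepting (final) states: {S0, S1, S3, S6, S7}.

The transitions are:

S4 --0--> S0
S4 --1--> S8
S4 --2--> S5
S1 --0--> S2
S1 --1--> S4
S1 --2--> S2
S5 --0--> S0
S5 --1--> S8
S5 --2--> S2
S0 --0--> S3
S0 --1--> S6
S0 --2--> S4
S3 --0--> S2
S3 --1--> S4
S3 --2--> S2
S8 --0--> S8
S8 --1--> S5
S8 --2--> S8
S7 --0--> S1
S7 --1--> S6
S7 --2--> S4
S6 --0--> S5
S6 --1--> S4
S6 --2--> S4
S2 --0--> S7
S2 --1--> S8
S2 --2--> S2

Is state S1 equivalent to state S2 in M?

Every state is reachable, so we keep all 9.
Start with accepting vs non-accepting: {S0,S1,S3,S6,S7} | {S2,S4,S5,S8}.
On input 0, block {S0,S1,S3,S6,S7} splits into {S1,S3,S6} and {S0,S7}.
On input 0, block {S2,S4,S5,S8} splits into {S2,S4,S5} and {S8}.
The partition is now stable with 4 blocks: {S1,S3,S6} | {S2,S4,S5} | {S0,S7} | {S8}.
S1 and S2 end up in different blocks, so they are distinguishable. For instance, the string 'ε' is accepted from only S1.

No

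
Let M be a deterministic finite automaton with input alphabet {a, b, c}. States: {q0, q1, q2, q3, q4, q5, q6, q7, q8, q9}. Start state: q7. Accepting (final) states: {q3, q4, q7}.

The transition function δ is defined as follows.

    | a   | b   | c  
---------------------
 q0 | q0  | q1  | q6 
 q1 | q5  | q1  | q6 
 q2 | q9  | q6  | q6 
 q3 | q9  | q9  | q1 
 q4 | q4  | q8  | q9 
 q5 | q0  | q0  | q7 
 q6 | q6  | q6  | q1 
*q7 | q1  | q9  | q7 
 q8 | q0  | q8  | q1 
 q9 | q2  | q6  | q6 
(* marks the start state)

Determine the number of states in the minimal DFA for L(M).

6

First remove the unreachable states {q3,q4,q8}; 7 states remain.
Start with accepting vs non-accepting: {q7} | {q0,q1,q2,q5,q6,q9}.
Refine {q0,q1,q2,q5,q6,q9} on symbol c: members go to different blocks, giving {q0,q1,q2,q6,q9} and {q5}.
Refine {q0,q1,q2,q6,q9} on symbol a: members go to different blocks, giving {q0,q2,q6,q9} and {q1}.
On input b, block {q0,q2,q6,q9} splits into {q2,q6,q9} and {q0}.
On input c, block {q2,q6,q9} splits into {q2,q9} and {q6}.
Stable partition: {q7} | {q2,q9} | {q5} | {q1} | {q0} | {q6} — 6 equivalence classes.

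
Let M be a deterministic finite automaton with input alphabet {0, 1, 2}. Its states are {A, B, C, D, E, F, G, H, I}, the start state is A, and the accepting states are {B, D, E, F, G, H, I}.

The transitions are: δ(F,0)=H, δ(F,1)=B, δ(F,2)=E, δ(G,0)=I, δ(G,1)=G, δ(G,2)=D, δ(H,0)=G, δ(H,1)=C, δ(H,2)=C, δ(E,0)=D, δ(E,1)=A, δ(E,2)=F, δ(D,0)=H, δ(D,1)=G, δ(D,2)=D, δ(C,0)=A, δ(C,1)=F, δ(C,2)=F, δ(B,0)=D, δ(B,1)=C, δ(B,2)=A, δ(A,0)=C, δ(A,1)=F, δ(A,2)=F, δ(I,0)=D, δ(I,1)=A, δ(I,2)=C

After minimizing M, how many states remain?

5

Every state is reachable, so we keep all 9.
P0 = {B,D,E,F,G,H,I} | {A,C}.
Refine {B,D,E,F,G,H,I} on symbol 1: members go to different blocks, giving {B,E,H,I} and {D,F,G}.
On input 2, block {B,E,H,I} splits into {B,H,I} and {E}.
On input 1, block {D,F,G} splits into {D,G} and {F}.
No further refinement is possible. Final partition (5 blocks): {B,H,I} | {A,C} | {D,G} | {E} | {F}.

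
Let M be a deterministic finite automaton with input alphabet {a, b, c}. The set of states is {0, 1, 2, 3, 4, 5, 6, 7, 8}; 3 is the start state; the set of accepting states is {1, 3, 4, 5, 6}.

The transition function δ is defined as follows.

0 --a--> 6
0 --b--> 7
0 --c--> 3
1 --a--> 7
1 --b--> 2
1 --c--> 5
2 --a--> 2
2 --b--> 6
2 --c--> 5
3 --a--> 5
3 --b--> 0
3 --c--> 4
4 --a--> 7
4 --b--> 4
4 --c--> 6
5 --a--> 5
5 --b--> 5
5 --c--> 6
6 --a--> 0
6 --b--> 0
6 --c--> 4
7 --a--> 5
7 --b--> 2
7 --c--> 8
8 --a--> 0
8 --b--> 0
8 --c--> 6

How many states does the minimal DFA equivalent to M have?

States {1} cannot be reached from the start state, so discard them.
Initial partition by acceptance: {3,4,5,6} | {0,2,7,8}.
Refine {3,4,5,6} on symbol a: members go to different blocks, giving {3,5} and {4,6}.
Refine {3,5} on symbol b: members go to different blocks, giving {3} and {5}.
Split {0,2,7,8} by δ(·,a) → {2,8} and {0} and {7}.
Split {2,8} by δ(·,a) → {2} and {8}.
Refine {4,6} on symbol a: members go to different blocks, giving {4} and {6}.
The partition is now stable with 8 blocks: {3} | {2} | {4} | {5} | {0} | {7} | {8} | {6}.

8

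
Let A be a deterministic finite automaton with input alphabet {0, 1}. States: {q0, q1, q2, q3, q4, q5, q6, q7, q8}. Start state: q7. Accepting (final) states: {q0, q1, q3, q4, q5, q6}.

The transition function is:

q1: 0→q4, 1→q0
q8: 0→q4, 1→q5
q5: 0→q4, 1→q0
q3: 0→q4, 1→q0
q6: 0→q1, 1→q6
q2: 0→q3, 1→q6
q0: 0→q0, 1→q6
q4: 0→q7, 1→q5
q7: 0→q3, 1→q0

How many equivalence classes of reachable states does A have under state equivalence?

First remove the unreachable states {q2,q8}; 7 states remain.
P0 = {q0,q1,q3,q4,q5,q6} | {q7}.
Split {q0,q1,q3,q4,q5,q6} by δ(·,0) → {q0,q1,q3,q5,q6} and {q4}.
Refine {q0,q1,q3,q5,q6} on symbol 0: members go to different blocks, giving {q1,q3,q5} and {q0,q6}.
On input 0, block {q0,q6} splits into {q0} and {q6}.
The partition is now stable with 5 blocks: {q1,q3,q5} | {q7} | {q4} | {q0} | {q6}.

5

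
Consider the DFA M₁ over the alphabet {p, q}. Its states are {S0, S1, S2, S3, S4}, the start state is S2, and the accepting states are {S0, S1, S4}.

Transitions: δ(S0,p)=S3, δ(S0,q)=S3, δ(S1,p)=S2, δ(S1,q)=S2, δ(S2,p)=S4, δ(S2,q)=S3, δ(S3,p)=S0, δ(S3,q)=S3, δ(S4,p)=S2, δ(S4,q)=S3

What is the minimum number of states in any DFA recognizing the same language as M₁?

First remove the unreachable states {S1}; 4 states remain.
Initial partition by acceptance: {S0,S4} | {S2,S3}.
The partition is now stable with 2 blocks: {S0,S4} | {S2,S3}.

2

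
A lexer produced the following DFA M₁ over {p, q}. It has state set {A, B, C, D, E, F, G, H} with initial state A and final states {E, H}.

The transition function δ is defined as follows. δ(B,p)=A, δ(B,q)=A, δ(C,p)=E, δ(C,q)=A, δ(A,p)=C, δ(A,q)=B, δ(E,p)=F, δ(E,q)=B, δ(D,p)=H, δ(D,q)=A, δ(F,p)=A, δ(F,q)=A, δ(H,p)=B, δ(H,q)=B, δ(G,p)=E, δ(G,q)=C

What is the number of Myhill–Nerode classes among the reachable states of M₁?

States {D,G,H} cannot be reached from the start state, so discard them.
Start with accepting vs non-accepting: {E} | {A,B,C,F}.
Refine {A,B,C,F} on symbol p: members go to different blocks, giving {A,B,F} and {C}.
Refine {A,B,F} on symbol p: members go to different blocks, giving {B,F} and {A}.
Stable partition: {E} | {B,F} | {C} | {A} — 4 equivalence classes.

4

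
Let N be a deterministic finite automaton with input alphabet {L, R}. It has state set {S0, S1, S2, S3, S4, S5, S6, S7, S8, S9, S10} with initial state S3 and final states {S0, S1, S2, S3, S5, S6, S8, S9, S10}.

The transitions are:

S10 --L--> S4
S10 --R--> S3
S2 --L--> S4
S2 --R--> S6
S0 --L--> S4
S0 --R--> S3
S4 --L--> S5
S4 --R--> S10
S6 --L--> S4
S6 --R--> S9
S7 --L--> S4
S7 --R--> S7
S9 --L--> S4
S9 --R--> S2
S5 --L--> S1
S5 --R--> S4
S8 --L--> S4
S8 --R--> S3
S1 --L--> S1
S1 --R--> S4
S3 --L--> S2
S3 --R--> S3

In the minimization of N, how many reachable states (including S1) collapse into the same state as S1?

2

Reachable states from the start: {S1,S2,S3,S4,S5,S6,S9,S10}. Unreachable: {S0,S7,S8} — drop them.
Start with accepting vs non-accepting: {S1,S2,S3,S5,S6,S9,S10} | {S4}.
On input L, block {S1,S2,S3,S5,S6,S9,S10} splits into {S2,S6,S9,S10} and {S1,S3,S5}.
On input R, block {S2,S6,S9,S10} splits into {S2,S6,S9} and {S10}.
Refine {S1,S3,S5} on symbol L: members go to different blocks, giving {S1,S5} and {S3}.
The partition is now stable with 5 blocks: {S2,S6,S9} | {S4} | {S1,S5} | {S10} | {S3}.
The equivalence class containing S1 is {S1,S5}, of size 2.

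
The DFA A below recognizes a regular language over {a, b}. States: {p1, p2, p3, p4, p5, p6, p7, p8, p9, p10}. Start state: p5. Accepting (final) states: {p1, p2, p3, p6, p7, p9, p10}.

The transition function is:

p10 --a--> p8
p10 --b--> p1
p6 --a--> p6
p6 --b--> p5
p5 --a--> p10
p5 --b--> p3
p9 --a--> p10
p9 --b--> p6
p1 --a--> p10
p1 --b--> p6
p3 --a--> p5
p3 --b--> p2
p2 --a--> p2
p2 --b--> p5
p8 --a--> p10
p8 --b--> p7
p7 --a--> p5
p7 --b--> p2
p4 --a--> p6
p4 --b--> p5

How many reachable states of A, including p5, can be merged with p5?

States {p4,p9} cannot be reached from the start state, so discard them.
Start with accepting vs non-accepting: {p1,p2,p3,p6,p7,p10} | {p5,p8}.
On input a, block {p1,p2,p3,p6,p7,p10} splits into {p1,p2,p6} and {p3,p7,p10}.
On input a, block {p1,p2,p6} splits into {p2,p6} and {p1}.
Split {p3,p7,p10} by δ(·,b) → {p3,p7} and {p10}.
No further refinement is possible. Final partition (5 blocks): {p2,p6} | {p5,p8} | {p3,p7} | {p1} | {p10}.
State p5 belongs to the block {p5,p8}, which has 2 states.

2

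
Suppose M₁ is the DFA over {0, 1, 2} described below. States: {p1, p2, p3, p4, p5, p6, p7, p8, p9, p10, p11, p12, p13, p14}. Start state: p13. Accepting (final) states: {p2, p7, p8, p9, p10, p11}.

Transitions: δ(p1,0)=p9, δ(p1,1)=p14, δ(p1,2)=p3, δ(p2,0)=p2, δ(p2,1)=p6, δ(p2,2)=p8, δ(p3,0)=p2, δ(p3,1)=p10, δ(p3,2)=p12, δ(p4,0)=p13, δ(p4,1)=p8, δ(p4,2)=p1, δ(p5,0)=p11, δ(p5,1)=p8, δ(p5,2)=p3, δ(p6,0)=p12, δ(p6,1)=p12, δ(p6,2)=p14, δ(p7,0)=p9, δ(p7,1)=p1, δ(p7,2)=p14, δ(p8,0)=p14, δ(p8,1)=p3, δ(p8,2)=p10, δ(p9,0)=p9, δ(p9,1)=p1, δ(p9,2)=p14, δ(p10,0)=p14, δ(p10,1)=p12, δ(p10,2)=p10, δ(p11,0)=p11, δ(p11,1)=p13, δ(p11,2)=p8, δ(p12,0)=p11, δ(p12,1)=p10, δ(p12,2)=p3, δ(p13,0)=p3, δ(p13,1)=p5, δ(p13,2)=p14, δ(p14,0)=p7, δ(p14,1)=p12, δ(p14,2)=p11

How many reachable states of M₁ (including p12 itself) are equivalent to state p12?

Reachable states from the start: {p1,p2,p3,p5,p6,p7,p8,p9,p10,p11,p12,p13,p14}. Unreachable: {p4} — drop them.
Initial partition by acceptance: {p2,p7,p8,p9,p10,p11} | {p1,p3,p5,p6,p12,p13,p14}.
Split {p2,p7,p8,p9,p10,p11} by δ(·,0) → {p2,p7,p9,p11} and {p8,p10}.
Split {p2,p7,p9,p11} by δ(·,2) → {p2,p11} and {p7,p9}.
Split {p1,p3,p5,p6,p12,p13,p14} by δ(·,0) → {p3,p5,p12} and {p1,p14} and {p6,p13}.
Split {p1,p14} by δ(·,1) → {p1} and {p14}.
Stable partition: {p2,p11} | {p3,p5,p12} | {p8,p10} | {p7,p9} | {p1} | {p6,p13} | {p14} — 7 equivalence classes.
State p12 belongs to the block {p3,p5,p12}, which has 3 states.

3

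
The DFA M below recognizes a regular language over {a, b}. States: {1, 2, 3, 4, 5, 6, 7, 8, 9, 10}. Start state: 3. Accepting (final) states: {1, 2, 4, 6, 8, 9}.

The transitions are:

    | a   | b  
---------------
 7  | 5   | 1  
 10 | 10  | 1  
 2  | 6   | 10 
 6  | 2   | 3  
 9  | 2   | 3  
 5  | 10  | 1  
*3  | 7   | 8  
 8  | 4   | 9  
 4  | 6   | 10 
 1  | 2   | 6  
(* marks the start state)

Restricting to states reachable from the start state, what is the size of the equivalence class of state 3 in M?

All states are reachable from the start state.
Start with accepting vs non-accepting: {1,2,4,6,8,9} | {3,5,7,10}.
Refine {1,2,4,6,8,9} on symbol b: members go to different blocks, giving {2,4,6,9} and {1,8}.
Stable partition: {2,4,6,9} | {3,5,7,10} | {1,8} — 3 equivalence classes.
The equivalence class containing 3 is {3,5,7,10}, of size 4.

4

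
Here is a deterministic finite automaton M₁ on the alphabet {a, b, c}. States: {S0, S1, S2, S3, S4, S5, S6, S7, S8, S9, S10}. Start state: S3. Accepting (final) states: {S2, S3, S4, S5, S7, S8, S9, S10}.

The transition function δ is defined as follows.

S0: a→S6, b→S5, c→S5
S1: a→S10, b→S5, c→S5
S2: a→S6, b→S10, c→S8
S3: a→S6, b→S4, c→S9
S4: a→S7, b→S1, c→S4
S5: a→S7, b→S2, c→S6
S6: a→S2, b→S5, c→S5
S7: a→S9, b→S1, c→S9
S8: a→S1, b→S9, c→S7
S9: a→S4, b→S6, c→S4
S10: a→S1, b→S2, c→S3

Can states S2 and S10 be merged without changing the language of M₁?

Reachable states from the start: {S1,S2,S3,S4,S5,S6,S7,S8,S9,S10}. Unreachable: {S0} — drop them.
P0 = {S2,S3,S4,S5,S7,S8,S9,S10} | {S1,S6}.
Split {S2,S3,S4,S5,S7,S8,S9,S10} by δ(·,a) → {S2,S3,S8,S10} and {S4,S5,S7,S9}.
Split {S2,S3,S8,S10} by δ(·,b) → {S2,S10} and {S3,S8}.
On input b, block {S4,S5,S7,S9} splits into {S4,S7,S9} and {S5}.
Stable partition: {S2,S10} | {S1,S6} | {S4,S7,S9} | {S3,S8} | {S5} — 5 equivalence classes.
S2 and S10 lie in the same block of the stable partition, so they are equivalent — no string distinguishes them.

Yes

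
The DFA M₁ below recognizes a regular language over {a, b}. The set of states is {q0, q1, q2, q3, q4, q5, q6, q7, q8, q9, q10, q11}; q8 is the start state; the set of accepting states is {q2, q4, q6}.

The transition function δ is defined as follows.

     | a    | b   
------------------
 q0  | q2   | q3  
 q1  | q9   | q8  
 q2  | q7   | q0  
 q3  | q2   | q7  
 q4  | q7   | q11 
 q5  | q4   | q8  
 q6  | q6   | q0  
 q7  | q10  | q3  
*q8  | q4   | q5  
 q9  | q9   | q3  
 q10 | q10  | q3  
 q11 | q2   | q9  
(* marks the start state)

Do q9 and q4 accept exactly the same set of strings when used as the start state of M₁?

No

States {q1,q6} cannot be reached from the start state, so discard them.
Start with accepting vs non-accepting: {q2,q4} | {q0,q3,q5,q7,q8,q9,q10,q11}.
On input a, block {q0,q3,q5,q7,q8,q9,q10,q11} splits into {q0,q3,q5,q8,q11} and {q7,q9,q10}.
Split {q0,q3,q5,q8,q11} by δ(·,b) → {q0,q5,q8} and {q3,q11}.
On input b, block {q2,q4} splits into {q2} and {q4}.
On input a, block {q0,q5,q8} splits into {q5,q8} and {q0}.
The partition is now stable with 6 blocks: {q2} | {q5,q8} | {q7,q9,q10} | {q3,q11} | {q4} | {q0}.
q9 and q4 end up in different blocks, so they are distinguishable. For instance, the string 'ε' is accepted from only q4.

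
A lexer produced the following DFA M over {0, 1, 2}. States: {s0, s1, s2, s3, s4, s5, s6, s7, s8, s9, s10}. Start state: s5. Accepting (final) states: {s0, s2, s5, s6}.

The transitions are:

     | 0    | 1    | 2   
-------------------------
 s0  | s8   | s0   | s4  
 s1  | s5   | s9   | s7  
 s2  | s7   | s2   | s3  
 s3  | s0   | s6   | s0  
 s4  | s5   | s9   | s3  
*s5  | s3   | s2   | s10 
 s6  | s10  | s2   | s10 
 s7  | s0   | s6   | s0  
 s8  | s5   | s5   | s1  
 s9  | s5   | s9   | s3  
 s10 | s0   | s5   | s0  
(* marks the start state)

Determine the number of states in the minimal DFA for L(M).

5

Every state is reachable, so we keep all 11.
Start with accepting vs non-accepting: {s0,s2,s5,s6} | {s1,s3,s4,s7,s8,s9,s10}.
Refine {s1,s3,s4,s7,s8,s9,s10} on symbol 1: members go to different blocks, giving {s3,s7,s8,s10} and {s1,s4,s9}.
Split {s0,s2,s5,s6} by δ(·,2) → {s2,s5,s6} and {s0}.
Refine {s3,s7,s8,s10} on symbol 0: members go to different blocks, giving {s3,s7,s10} and {s8}.
Stable partition: {s2,s5,s6} | {s3,s7,s10} | {s1,s4,s9} | {s0} | {s8} — 5 equivalence classes.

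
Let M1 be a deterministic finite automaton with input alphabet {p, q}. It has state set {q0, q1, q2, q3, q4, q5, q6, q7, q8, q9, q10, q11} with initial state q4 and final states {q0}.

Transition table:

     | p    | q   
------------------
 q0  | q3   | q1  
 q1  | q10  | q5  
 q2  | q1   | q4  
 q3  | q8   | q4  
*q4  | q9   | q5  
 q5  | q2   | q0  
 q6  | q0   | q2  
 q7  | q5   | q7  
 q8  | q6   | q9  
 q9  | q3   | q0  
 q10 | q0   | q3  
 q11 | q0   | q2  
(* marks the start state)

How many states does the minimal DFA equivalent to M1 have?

6

States {q7,q11} cannot be reached from the start state, so discard them.
P0 = {q0} | {q1,q2,q3,q4,q5,q6,q8,q9,q10}.
On input p, block {q1,q2,q3,q4,q5,q6,q8,q9,q10} splits into {q1,q2,q3,q4,q5,q8,q9} and {q6,q10}.
Split {q1,q2,q3,q4,q5,q8,q9} by δ(·,p) → {q2,q3,q4,q5,q9} and {q1,q8}.
Split {q2,q3,q4,q5,q9} by δ(·,p) → {q4,q5,q9} and {q2,q3}.
Split {q4,q5,q9} by δ(·,p) → {q5,q9} and {q4}.
The partition is now stable with 6 blocks: {q0} | {q5,q9} | {q6,q10} | {q1,q8} | {q2,q3} | {q4}.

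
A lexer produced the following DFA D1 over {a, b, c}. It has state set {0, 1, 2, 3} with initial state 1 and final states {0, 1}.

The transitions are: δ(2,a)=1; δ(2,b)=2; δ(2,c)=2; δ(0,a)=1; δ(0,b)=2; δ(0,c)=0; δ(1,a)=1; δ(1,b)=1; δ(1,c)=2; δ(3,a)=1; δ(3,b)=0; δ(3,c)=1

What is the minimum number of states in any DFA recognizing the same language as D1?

States {0,3} cannot be reached from the start state, so discard them.
Start with accepting vs non-accepting: {1} | {2}.
Stable partition: {1} | {2} — 2 equivalence classes.

2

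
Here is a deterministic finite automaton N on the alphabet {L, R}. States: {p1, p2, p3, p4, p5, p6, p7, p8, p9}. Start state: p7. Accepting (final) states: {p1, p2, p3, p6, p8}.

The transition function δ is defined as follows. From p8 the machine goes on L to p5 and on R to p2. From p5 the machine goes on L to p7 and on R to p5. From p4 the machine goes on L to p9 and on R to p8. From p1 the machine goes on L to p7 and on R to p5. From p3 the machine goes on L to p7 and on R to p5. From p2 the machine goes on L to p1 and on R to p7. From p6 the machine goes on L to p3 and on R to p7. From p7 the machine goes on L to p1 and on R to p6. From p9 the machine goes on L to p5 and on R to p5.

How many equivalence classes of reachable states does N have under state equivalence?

States {p2,p4,p8,p9} cannot be reached from the start state, so discard them.
Start with accepting vs non-accepting: {p1,p3,p6} | {p5,p7}.
Refine {p1,p3,p6} on symbol L: members go to different blocks, giving {p1,p3} and {p6}.
On input L, block {p5,p7} splits into {p5} and {p7}.
Stable partition: {p1,p3} | {p5} | {p6} | {p7} — 4 equivalence classes.

4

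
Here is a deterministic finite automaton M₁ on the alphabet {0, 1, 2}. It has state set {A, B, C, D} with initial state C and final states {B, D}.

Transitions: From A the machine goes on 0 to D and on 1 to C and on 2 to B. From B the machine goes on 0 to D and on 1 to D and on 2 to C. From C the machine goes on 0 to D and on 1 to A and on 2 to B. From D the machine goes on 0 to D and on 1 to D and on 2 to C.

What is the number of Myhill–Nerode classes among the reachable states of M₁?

2

Start with accepting vs non-accepting: {B,D} | {A,C}.
Stable partition: {B,D} | {A,C} — 2 equivalence classes.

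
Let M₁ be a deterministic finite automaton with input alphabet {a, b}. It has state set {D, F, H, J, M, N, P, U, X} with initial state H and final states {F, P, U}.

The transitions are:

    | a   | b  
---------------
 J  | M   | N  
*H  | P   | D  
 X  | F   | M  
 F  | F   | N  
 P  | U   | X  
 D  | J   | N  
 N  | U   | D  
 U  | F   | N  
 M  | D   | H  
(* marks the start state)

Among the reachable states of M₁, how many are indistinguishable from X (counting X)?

Every state is reachable, so we keep all 9.
Initial partition by acceptance: {F,P,U} | {D,H,J,M,N,X}.
Split {D,H,J,M,N,X} by δ(·,a) → {D,J,M} and {H,N,X}.
Stable partition: {F,P,U} | {D,J,M} | {H,N,X} — 3 equivalence classes.
The equivalence class containing X is {H,N,X}, of size 3.

3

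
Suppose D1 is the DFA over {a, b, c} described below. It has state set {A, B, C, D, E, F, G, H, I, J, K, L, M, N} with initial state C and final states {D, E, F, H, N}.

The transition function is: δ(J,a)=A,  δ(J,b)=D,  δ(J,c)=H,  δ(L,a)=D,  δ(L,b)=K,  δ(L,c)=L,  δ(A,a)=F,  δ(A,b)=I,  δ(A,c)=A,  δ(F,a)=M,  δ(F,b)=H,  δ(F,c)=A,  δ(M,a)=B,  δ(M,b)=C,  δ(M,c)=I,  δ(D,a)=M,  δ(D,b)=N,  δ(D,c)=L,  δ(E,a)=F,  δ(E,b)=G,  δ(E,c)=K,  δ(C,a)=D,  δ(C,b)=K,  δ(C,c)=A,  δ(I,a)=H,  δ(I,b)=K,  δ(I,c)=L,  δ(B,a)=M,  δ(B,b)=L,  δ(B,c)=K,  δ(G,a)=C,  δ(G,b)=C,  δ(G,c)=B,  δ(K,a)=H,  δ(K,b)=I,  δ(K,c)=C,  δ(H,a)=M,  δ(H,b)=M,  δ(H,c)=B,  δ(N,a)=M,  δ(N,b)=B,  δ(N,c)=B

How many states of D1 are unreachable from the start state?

3

No path from C leads to E, G, J; the other 11 states are all reachable.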